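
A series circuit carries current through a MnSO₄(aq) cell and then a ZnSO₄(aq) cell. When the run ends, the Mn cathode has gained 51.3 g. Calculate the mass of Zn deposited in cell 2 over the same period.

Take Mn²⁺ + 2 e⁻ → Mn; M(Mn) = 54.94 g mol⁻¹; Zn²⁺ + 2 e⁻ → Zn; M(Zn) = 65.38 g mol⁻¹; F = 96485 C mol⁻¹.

n(Mn) = 51.3 / 54.94 = 0.9337 mol.
Since Mn²⁺ + 2 e⁻ → Mn, n(e⁻) passed = 2 × 0.9337 = 1.867 mol.
Cells in series carry the same charge, so the same 1.867 mol of electrons passes through cell 2.
Zn²⁺ + 2 e⁻ → Zn, so n(Zn) = 1.867 / 2 = 0.9337 mol.
m(Zn) = 0.9337 × 65.38 = 61.0 g.

61.0 g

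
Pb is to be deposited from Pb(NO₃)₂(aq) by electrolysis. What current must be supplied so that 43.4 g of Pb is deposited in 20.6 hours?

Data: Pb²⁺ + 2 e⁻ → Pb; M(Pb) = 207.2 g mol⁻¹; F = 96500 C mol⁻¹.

0.545 A

n(Pb) = 43.4 / 207.2 = 0.2095 mol.
n(e⁻) = 2 × 0.2095 = 0.4189 mol.
Q = n(e⁻)·F = 0.4189 × 96500 = 40430 C.
I = Q/t = 40430 / 74160 s = 0.545 A.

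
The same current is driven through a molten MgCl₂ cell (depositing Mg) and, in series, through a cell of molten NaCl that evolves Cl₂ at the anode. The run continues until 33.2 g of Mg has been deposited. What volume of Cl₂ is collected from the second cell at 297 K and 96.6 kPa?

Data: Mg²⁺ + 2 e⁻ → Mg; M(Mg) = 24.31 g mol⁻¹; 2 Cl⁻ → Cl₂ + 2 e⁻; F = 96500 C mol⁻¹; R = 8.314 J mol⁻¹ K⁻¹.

n(Mg) = 33.2 / 24.31 = 1.366 mol, so n(e⁻) = 2 × 1.366 = 2.731 mol.
The cells are in series, so the same 2.731 mol of electrons passes through the second cell.
2 Cl⁻ → Cl₂ + 2 e⁻ — 2 mol e⁻ per mol Cl₂, so n(Cl₂) = 2.731/2 = 1.366 mol.
V = nRT/P = (1.366 × 8.314 × 297) / (96.6 × 10³) = 0.0349 m³ = 34.9 L.

34.9 L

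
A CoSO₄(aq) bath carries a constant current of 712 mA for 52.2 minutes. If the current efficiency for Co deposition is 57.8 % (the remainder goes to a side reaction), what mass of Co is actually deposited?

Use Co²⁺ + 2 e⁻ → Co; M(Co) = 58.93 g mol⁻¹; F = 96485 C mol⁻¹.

0.394 g

Q = I·t = 0.7120 × 3132.0 = 2230 C.
n(e⁻) = 2230/96485 = 0.02311 mol; theoretically n(Co) = 0.02311/2 = 0.01156 mol, m_theo = 0.6810 g.
At 57.8 % efficiency, m_actual = 0.578 × 0.6810 = 0.394 g.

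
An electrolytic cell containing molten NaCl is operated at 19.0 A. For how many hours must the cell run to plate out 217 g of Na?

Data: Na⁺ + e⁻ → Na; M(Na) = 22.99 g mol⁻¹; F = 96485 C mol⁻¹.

n(Na) = m/M = 217 / 22.99 = 9.439 mol.
Each Na atom requires 1 electron, so n(e⁻) = 1 × 9.439 = 9.439 mol.
Q = n(e⁻)·F = 9.439 × 96485 = 910700 C.
t = Q/I = 910700 / 19.00 A = 47930 s = 13.3 h.

13.3 h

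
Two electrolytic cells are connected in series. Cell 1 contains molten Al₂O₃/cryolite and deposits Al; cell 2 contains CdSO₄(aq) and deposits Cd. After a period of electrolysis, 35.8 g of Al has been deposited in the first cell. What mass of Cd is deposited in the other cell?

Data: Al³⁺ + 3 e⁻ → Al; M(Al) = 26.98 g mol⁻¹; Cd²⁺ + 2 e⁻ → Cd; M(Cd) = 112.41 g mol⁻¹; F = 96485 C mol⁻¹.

224 g

n(Al) = 35.8 / 26.98 = 1.327 mol.
Since Al³⁺ + 3 e⁻ → Al, n(e⁻) passed = 3 × 1.327 = 3.981 mol.
Cells in series carry the same charge, so the same 3.981 mol of electrons passes through cell 2.
Cd²⁺ + 2 e⁻ → Cd, so n(Cd) = 3.981 / 2 = 1.990 mol.
m(Cd) = 1.990 × 112.41 = 224 g.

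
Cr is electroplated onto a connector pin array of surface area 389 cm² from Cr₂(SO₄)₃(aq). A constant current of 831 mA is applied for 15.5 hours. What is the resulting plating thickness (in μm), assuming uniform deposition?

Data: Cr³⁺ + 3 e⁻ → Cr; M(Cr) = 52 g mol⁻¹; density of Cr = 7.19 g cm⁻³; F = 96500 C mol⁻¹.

29.8 μm

Q = I·t = 0.8310 × 55800 = 46370 C; n(e⁻) = 0.4805 mol.
n(Cr) = n(e⁻)/3 = 0.1602 mol, so m = 0.1602 × 52 = 8.329 g.
Volume = m/ρ = 8.329 / 7.19 = 1.158 cm³.
Thickness = V/A = 1.158 / 389 = 0.00298 cm = 29.8 μm.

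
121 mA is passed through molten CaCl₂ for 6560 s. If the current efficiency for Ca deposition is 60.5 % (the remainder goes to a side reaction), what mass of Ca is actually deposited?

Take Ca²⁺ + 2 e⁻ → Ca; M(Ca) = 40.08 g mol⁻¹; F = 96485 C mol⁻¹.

Q = I·t = 0.1210 × 6560.0 = 793.8 C.
n(e⁻) = 793.8/96485 = 0.008227 mol; theoretically n(Ca) = 0.008227/2 = 0.004113 mol, m_theo = 0.1649 g.
At 60.5 % efficiency, m_actual = 0.605 × 0.1649 = 0.0997 g.

0.0997 g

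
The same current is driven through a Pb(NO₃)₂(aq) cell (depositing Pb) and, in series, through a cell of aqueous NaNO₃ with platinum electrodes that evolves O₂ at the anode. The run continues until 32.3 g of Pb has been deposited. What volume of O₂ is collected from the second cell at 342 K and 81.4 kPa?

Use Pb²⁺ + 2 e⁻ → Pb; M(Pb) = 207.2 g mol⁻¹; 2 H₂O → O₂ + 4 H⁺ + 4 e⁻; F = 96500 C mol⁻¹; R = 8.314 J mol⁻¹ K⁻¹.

n(Pb) = 32.3 / 207.2 = 0.1559 mol, so n(e⁻) = 2 × 0.1559 = 0.3118 mol.
The cells are in series, so the same 0.3118 mol of electrons passes through the second cell.
2 H₂O → O₂ + 4 H⁺ + 4 e⁻ — 4 mol e⁻ per mol O₂, so n(O₂) = 0.3118/4 = 0.07794 mol.
V = nRT/P = (0.07794 × 8.314 × 342) / (81.4 × 10³) = 0.00272 m³ = 2.72 L.

2.72 L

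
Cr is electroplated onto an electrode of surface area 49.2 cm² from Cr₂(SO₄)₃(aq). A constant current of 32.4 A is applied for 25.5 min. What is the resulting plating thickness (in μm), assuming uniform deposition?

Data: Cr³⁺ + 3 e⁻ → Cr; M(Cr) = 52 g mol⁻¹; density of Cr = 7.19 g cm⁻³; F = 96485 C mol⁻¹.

252 μm

Q = I·t = 32.40 × 1530.0 = 49570 C; n(e⁻) = 0.5138 mol.
n(Cr) = n(e⁻)/3 = 0.1713 mol, so m = 0.1713 × 52 = 8.906 g.
Volume = m/ρ = 8.906 / 7.19 = 1.239 cm³.
Thickness = V/A = 1.239 / 49.2 = 0.0252 cm = 252 μm.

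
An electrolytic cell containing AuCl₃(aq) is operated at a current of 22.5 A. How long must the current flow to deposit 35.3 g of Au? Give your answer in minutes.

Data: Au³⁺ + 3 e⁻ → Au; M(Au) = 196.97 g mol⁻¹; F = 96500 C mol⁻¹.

38.4 min

n(Au) = m/M = 35.3 / 196.97 = 0.1792 mol.
Each Au atom requires 3 electrons, so n(e⁻) = 3 × 0.1792 = 0.5376 mol.
Q = n(e⁻)·F = 0.5376 × 96500 = 51880 C.
t = Q/I = 51880 / 22.50 A = 2306 s = 38.4 min.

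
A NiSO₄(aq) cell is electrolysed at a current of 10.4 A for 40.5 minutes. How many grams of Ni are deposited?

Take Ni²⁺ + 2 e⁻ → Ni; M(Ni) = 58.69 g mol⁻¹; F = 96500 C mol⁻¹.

7.69 g

Q = I·t = 10.40 A × 2430.0 s = 25270 C.
n(e⁻) = Q/F = 25270 / 96500 = 0.2619 mol.
Ni²⁺ + 2 e⁻ → Ni, so n(Ni) = n(e⁻)/2 = 0.1309 mol.
m = n·M = 0.1309 × 58.69 = 7.69 g.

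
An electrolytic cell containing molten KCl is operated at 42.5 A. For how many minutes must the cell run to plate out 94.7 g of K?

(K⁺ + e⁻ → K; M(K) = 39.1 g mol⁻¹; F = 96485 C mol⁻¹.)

91.6 min

n(K) = m/M = 94.7 / 39.1 = 2.422 mol.
Each K atom requires 1 electron, so n(e⁻) = 1 × 2.422 = 2.422 mol.
Q = n(e⁻)·F = 2.422 × 96485 = 233700 C.
t = Q/I = 233700 / 42.50 A = 5498 s = 91.6 min.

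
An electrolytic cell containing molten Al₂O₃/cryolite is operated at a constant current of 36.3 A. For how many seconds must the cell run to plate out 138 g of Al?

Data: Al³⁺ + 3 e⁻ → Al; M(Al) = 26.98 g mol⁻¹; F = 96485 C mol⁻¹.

40800 s

n(Al) = m/M = 138 / 26.98 = 5.115 mol.
Each Al atom requires 3 electrons, so n(e⁻) = 3 × 5.115 = 15.34 mol.
Q = n(e⁻)·F = 15.34 × 96485 = 1481000 C.
t = Q/I = 1481000 / 36.30 A = 40790 s.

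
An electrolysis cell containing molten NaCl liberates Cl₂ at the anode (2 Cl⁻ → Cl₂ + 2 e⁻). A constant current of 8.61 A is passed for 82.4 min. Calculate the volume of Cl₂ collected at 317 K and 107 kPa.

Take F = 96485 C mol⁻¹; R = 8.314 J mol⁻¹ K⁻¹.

5.43 L

Q = I·t = 8.610 A × 4944.0 s = 42570 C.
n(e⁻) = Q/F = 42570 / 96485 = 0.4412 mol.
2 electrons are transferred per Cl₂ molecule, so n(Cl₂) = 0.4412 / 2 = 0.2206 mol.
V = nRT/P = (0.2206 × 8.314 × 317) / (107 × 10³ Pa) = 0.00543 m³ = 5.43 L.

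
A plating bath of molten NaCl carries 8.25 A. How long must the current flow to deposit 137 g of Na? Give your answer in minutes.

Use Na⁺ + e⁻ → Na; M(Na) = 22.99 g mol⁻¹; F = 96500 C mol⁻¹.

n(Na) = m/M = 137 / 22.99 = 5.959 mol.
Each Na atom requires 1 electron, so n(e⁻) = 1 × 5.959 = 5.959 mol.
Q = n(e⁻)·F = 5.959 × 96500 = 575100 C.
t = Q/I = 575100 / 8.250 A = 69700 s = 1160 min.

1160 min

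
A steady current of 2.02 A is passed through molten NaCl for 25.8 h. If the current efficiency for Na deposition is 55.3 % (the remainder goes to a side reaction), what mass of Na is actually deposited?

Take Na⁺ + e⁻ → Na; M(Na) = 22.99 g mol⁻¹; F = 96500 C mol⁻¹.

Q = I·t = 2.020 × 92880 = 187600 C.
n(e⁻) = 187600/96500 = 1.944 mol; theoretically n(Na) = 1.944/1 = 1.944 mol, m_theo = 44.70 g.
At 55.3 % efficiency, m_actual = 0.553 × 44.70 = 24.7 g.

24.7 g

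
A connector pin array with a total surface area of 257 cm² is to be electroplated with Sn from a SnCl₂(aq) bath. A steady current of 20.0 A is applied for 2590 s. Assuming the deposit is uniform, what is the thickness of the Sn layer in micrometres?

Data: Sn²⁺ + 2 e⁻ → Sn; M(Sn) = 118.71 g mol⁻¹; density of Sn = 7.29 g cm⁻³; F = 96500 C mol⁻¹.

170 μm

Q = I·t = 20.00 × 2590.0 = 51800 C; n(e⁻) = 0.5368 mol.
n(Sn) = n(e⁻)/2 = 0.2684 mol, so m = 0.2684 × 118.71 = 31.86 g.
Volume = m/ρ = 31.86 / 7.29 = 4.371 cm³.
Thickness = V/A = 4.371 / 257 = 0.0170 cm = 170 μm.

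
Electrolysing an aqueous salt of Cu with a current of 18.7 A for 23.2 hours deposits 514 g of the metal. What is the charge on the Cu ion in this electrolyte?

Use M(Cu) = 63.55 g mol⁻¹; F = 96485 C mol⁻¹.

Q = I·t = 18.70 A × 83520 s = 1562000 C, so n(e⁻) = 1562000/96485 = 16.19 mol.
n(Cu) deposited = 514 / 63.55 = 8.088 mol.
Electrons per atom = n(e⁻)/n(Cu) = 16.19 / 8.088 = 2.00 ≈ 2, so the ion is Cu²⁺.

+2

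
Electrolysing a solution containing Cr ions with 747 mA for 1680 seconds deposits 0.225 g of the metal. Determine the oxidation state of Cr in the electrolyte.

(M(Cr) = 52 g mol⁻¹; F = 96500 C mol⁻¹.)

Q = I·t = 0.7470 A × 1680.0 s = 1255 C, so n(e⁻) = 1255/96500 = 0.01300 mol.
n(Cr) deposited = 0.225 / 52 = 0.004327 mol.
Electrons per atom = n(e⁻)/n(Cr) = 0.01300 / 0.004327 = 3.01 ≈ 3, so the ion is Cr³⁺.

+3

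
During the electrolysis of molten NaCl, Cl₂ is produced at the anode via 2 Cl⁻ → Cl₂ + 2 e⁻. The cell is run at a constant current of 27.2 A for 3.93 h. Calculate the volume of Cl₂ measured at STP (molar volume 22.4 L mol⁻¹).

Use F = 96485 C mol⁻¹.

44.7 L

Q = I·t = 27.20 A × 14148 s = 384800 C.
n(e⁻) = Q/F = 384800 / 96485 = 3.988 mol.
2 electrons are transferred per Cl₂ molecule, so n(Cl₂) = 3.988 / 2 = 1.994 mol.
V = n × V_m = 1.994 × 22.4 = 44.7 L.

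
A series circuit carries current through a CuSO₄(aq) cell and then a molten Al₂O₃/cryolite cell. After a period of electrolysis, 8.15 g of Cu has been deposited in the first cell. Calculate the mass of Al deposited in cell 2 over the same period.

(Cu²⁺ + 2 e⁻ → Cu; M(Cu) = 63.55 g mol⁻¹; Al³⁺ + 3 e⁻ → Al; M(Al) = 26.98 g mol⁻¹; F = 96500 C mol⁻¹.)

2.31 g

n(Cu) = 8.15 / 63.55 = 0.1282 mol.
Since Cu²⁺ + 2 e⁻ → Cu, n(e⁻) passed = 2 × 0.1282 = 0.2565 mol.
Cells in series carry the same charge, so the same 0.2565 mol of electrons passes through cell 2.
Al³⁺ + 3 e⁻ → Al, so n(Al) = 0.2565 / 3 = 0.08550 mol.
m(Al) = 0.08550 × 26.98 = 2.31 g.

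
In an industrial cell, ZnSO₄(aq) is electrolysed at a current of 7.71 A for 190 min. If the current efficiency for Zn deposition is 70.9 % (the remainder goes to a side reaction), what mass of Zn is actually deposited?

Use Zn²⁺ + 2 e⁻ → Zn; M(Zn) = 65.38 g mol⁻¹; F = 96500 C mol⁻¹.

Q = I·t = 7.710 × 11400 = 87890 C.
n(e⁻) = 87890/96500 = 0.9108 mol; theoretically n(Zn) = 0.9108/2 = 0.4554 mol, m_theo = 29.77 g.
At 70.9 % efficiency, m_actual = 0.709 × 29.77 = 21.1 g.

21.1 g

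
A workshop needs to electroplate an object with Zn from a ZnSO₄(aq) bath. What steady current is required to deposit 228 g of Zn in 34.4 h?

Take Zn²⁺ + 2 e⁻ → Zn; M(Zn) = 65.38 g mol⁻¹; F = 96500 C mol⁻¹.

n(Zn) = 228 / 65.38 = 3.487 mol.
n(e⁻) = 2 × 3.487 = 6.975 mol.
Q = n(e⁻)·F = 6.975 × 96500 = 673000 C.
I = Q/t = 673000 / 123840 s = 5.43 A.

5.43 A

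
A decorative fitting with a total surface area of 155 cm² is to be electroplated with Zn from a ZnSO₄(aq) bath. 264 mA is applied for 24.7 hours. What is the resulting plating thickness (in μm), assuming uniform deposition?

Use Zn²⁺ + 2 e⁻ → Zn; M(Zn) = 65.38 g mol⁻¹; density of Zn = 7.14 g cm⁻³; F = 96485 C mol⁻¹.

71.9 μm

Q = I·t = 0.2640 × 88920 = 23470 C; n(e⁻) = 0.2433 mol.
n(Zn) = n(e⁻)/2 = 0.1217 mol, so m = 0.1217 × 65.38 = 7.954 g.
Volume = m/ρ = 7.954 / 7.14 = 1.114 cm³.
Thickness = V/A = 1.114 / 155 = 0.00719 cm = 71.9 μm.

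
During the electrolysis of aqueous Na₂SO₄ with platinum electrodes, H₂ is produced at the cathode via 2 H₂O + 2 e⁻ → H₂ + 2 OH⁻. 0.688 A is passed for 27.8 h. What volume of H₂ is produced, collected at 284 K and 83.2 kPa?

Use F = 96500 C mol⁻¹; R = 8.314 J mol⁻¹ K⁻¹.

Q = I·t = 0.6880 A × 100080 s = 68860 C.
n(e⁻) = Q/F = 68860 / 96500 = 0.7135 mol.
2 electrons are transferred per H₂ molecule, so n(H₂) = 0.7135 / 2 = 0.3568 mol.
V = nRT/P = (0.3568 × 8.314 × 284) / (83.2 × 10³ Pa) = 0.0101 m³ = 10.1 L.

10.1 L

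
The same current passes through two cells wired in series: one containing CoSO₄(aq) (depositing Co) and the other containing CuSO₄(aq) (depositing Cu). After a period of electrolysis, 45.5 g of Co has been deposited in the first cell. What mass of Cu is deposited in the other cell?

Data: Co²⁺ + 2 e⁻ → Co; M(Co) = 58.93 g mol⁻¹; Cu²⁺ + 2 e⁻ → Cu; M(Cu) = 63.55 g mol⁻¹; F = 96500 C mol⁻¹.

n(Co) = 45.5 / 58.93 = 0.7721 mol.
Since Co²⁺ + 2 e⁻ → Co, n(e⁻) passed = 2 × 0.7721 = 1.544 mol.
Cells in series carry the same charge, so the same 1.544 mol of electrons passes through cell 2.
Cu²⁺ + 2 e⁻ → Cu, so n(Cu) = 1.544 / 2 = 0.7721 mol.
m(Cu) = 0.7721 × 63.55 = 49.1 g.

49.1 g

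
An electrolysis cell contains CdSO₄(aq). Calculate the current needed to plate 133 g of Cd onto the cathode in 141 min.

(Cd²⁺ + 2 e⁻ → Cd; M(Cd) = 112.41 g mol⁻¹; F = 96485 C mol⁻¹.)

n(Cd) = 133 / 112.41 = 1.183 mol.
n(e⁻) = 2 × 1.183 = 2.366 mol.
Q = n(e⁻)·F = 2.366 × 96485 = 228300 C.
I = Q/t = 228300 / 8460.0 s = 27.0 A.

27.0 A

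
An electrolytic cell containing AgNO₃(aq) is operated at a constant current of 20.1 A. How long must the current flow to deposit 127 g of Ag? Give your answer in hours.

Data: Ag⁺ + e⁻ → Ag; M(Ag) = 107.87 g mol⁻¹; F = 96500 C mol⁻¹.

n(Ag) = m/M = 127 / 107.87 = 1.177 mol.
Each Ag atom requires 1 electron, so n(e⁻) = 1 × 1.177 = 1.177 mol.
Q = n(e⁻)·F = 1.177 × 96500 = 113600 C.
t = Q/I = 113600 / 20.10 A = 5652 s = 1.57 h.

1.57 h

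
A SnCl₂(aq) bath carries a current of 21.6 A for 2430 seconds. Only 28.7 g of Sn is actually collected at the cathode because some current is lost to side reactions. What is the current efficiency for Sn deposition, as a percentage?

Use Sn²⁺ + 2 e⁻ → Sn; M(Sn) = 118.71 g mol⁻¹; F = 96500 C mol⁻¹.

88.9 %

Q = I·t = 21.60 × 2430.0 = 52490 C; n(e⁻) = 52490/96500 = 0.5439 mol.
Theoretical n(Sn) = n(e⁻)/2 = 0.2720 mol, i.e. m_theo = 0.2720 × 118.71 = 32.28 g.
Efficiency = m_actual / m_theo = 28.7 / 32.28 = 88.9 %.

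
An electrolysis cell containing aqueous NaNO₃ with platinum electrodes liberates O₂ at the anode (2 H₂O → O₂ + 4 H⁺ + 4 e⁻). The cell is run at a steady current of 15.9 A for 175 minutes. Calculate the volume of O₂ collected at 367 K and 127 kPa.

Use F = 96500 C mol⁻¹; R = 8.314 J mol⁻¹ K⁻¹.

Q = I·t = 15.90 A × 10500 s = 167000 C.
n(e⁻) = Q/F = 167000 / 96500 = 1.730 mol.
4 electrons are transferred per O₂ molecule, so n(O₂) = 1.730 / 4 = 0.4325 mol.
V = nRT/P = (0.4325 × 8.314 × 367) / (127 × 10³ Pa) = 0.0104 m³ = 10.4 L.

10.4 L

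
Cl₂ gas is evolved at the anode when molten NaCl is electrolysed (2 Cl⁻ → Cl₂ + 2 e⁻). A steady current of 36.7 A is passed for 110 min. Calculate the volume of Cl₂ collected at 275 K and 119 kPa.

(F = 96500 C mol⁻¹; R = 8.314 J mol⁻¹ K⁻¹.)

Q = I·t = 36.70 A × 6600.0 s = 242200 C.
n(e⁻) = Q/F = 242200 / 96500 = 2.510 mol.
2 electrons are transferred per Cl₂ molecule, so n(Cl₂) = 2.510 / 2 = 1.255 mol.
V = nRT/P = (1.255 × 8.314 × 275) / (119 × 10³ Pa) = 0.0241 m³ = 24.1 L.

24.1 L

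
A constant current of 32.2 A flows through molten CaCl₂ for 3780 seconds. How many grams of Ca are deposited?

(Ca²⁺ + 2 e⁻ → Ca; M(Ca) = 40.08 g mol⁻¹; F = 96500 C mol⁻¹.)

25.3 g

Q = I·t = 32.20 A × 3780.0 s = 121700 C.
n(e⁻) = Q/F = 121700 / 96500 = 1.261 mol.
Ca²⁺ + 2 e⁻ → Ca, so n(Ca) = n(e⁻)/2 = 0.6307 mol.
m = n·M = 0.6307 × 40.08 = 25.3 g.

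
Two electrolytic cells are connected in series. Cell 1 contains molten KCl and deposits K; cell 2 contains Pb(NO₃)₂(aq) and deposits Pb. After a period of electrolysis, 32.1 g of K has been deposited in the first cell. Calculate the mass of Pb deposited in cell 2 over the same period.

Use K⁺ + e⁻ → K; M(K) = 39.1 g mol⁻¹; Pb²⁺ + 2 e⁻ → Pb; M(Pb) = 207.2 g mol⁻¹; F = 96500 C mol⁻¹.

85.1 g

n(K) = 32.1 / 39.1 = 0.8210 mol.
Since K⁺ + e⁻ → K, n(e⁻) passed = 1 × 0.8210 = 0.8210 mol.
Cells in series carry the same charge, so the same 0.8210 mol of electrons passes through cell 2.
Pb²⁺ + 2 e⁻ → Pb, so n(Pb) = 0.8210 / 2 = 0.4105 mol.
m(Pb) = 0.4105 × 207.2 = 85.1 g.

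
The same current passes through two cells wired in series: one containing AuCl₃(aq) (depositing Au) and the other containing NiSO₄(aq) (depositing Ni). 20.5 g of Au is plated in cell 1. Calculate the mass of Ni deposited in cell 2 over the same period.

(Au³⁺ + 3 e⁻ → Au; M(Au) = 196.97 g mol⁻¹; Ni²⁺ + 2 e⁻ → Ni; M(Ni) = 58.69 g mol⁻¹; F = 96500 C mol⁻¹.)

n(Au) = 20.5 / 196.97 = 0.1041 mol.
Since Au³⁺ + 3 e⁻ → Au, n(e⁻) passed = 3 × 0.1041 = 0.3122 mol.
Cells in series carry the same charge, so the same 0.3122 mol of electrons passes through cell 2.
Ni²⁺ + 2 e⁻ → Ni, so n(Ni) = 0.3122 / 2 = 0.1561 mol.
m(Ni) = 0.1561 × 58.69 = 9.16 g.

9.16 g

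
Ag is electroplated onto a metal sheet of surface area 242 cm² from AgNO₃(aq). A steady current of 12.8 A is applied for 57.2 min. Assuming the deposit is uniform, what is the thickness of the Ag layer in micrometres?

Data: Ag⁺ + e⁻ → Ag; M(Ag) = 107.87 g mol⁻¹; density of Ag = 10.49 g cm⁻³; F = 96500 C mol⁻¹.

193 μm

Q = I·t = 12.80 × 3432.0 = 43930 C; n(e⁻) = 0.4552 mol.
n(Ag) = n(e⁻)/1 = 0.4552 mol, so m = 0.4552 × 107.87 = 49.11 g.
Volume = m/ρ = 49.11 / 10.49 = 4.681 cm³.
Thickness = V/A = 4.681 / 242 = 0.0193 cm = 193 μm.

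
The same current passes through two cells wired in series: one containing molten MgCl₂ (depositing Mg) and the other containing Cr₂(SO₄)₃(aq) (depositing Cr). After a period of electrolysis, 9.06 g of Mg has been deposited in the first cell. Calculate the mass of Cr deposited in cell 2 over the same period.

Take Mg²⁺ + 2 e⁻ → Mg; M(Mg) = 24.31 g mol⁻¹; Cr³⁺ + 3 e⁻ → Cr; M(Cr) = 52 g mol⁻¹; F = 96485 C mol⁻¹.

12.9 g

n(Mg) = 9.06 / 24.31 = 0.3727 mol.
Since Mg²⁺ + 2 e⁻ → Mg, n(e⁻) passed = 2 × 0.3727 = 0.7454 mol.
Cells in series carry the same charge, so the same 0.7454 mol of electrons passes through cell 2.
Cr³⁺ + 3 e⁻ → Cr, so n(Cr) = 0.7454 / 3 = 0.2485 mol.
m(Cr) = 0.2485 × 52 = 12.9 g.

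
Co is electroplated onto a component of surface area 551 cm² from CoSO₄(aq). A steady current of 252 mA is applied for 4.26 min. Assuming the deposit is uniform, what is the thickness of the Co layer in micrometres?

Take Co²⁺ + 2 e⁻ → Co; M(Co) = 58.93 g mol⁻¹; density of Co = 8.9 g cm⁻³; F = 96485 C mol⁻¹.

Q = I·t = 0.2520 × 255.60 = 64.41 C; n(e⁻) = 0.0006676 mol.
n(Co) = n(e⁻)/2 = 0.0003338 mol, so m = 0.0003338 × 58.93 = 0.01967 g.
Volume = m/ρ = 0.01967 / 8.9 = 0.002210 cm³.
Thickness = V/A = 0.002210 / 551 = 4.01 × 10⁻⁶ cm = 0.0401 μm.

0.0401 μm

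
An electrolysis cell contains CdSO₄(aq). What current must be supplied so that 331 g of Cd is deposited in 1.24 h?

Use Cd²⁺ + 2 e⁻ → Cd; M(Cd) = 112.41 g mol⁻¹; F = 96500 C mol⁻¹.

127 A

n(Cd) = 331 / 112.41 = 2.945 mol.
n(e⁻) = 2 × 2.945 = 5.889 mol.
Q = n(e⁻)·F = 5.889 × 96500 = 568300 C.
I = Q/t = 568300 / 4464.0 s = 127 A.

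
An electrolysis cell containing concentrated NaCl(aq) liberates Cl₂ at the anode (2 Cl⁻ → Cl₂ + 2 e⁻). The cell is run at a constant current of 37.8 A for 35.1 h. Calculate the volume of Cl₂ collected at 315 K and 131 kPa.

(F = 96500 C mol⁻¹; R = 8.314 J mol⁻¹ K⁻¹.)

495 L

Q = I·t = 37.80 A × 126360 s = 4776000 C.
n(e⁻) = Q/F = 4776000 / 96500 = 49.50 mol.
2 electrons are transferred per Cl₂ molecule, so n(Cl₂) = 49.50 / 2 = 24.75 mol.
V = nRT/P = (24.75 × 8.314 × 315) / (131 × 10³ Pa) = 0.495 m³ = 495 L.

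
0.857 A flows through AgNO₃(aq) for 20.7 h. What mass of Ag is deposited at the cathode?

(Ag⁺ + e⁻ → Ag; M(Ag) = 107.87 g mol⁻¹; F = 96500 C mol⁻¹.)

Q = I·t = 0.8570 A × 74520 s = 63860 C.
n(e⁻) = Q/F = 63860 / 96500 = 0.6618 mol.
Ag⁺ + e⁻ → Ag, so n(Ag) = n(e⁻)/1 = 0.6618 mol.
m = n·M = 0.6618 × 107.87 = 71.4 g.

71.4 g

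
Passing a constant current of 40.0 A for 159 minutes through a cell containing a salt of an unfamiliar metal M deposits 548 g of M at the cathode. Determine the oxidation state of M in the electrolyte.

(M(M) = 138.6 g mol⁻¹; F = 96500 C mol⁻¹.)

+1

Q = I·t = 40.00 A × 9540.0 s = 381600 C, so n(e⁻) = 381600/96500 = 3.954 mol.
n(M) deposited = 548 / 138.6 = 3.954 mol.
Electrons per atom = n(e⁻)/n(M) = 3.954 / 3.954 = 1.00 ≈ 1, so the ion is M⁺.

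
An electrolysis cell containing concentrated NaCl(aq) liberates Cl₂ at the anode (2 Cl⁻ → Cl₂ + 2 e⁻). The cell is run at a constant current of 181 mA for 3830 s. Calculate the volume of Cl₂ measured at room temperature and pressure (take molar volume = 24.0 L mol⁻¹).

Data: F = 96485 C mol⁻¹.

0.0862 L

Q = I·t = 0.1810 A × 3830.0 s = 693.2 C.
n(e⁻) = Q/F = 693.2 / 96485 = 0.007185 mol.
2 electrons are transferred per Cl₂ molecule, so n(Cl₂) = 0.007185 / 2 = 0.003592 mol.
V = n × V_m = 0.003592 × 24.0 = 0.0862 L.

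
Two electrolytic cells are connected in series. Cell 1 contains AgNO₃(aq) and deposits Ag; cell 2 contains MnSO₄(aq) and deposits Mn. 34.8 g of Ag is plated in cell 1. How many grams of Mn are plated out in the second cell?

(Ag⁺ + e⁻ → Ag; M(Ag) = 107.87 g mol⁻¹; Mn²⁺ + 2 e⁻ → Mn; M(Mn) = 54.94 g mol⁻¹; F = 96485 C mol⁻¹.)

n(Ag) = 34.8 / 107.87 = 0.3226 mol.
Since Ag⁺ + e⁻ → Ag, n(e⁻) passed = 1 × 0.3226 = 0.3226 mol.
Cells in series carry the same charge, so the same 0.3226 mol of electrons passes through cell 2.
Mn²⁺ + 2 e⁻ → Mn, so n(Mn) = 0.3226 / 2 = 0.1613 mol.
m(Mn) = 0.1613 × 54.94 = 8.86 g.

8.86 g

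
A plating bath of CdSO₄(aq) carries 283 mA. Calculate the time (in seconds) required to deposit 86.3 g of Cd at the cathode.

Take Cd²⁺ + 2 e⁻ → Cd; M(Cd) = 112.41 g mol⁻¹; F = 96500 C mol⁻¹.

5.24 × 10⁵ s

n(Cd) = m/M = 86.3 / 112.41 = 0.7677 mol.
Each Cd atom requires 2 electrons, so n(e⁻) = 2 × 0.7677 = 1.535 mol.
Q = n(e⁻)·F = 1.535 × 96500 = 148200 C.
t = Q/I = 148200 / 0.2830 A = 523600 s.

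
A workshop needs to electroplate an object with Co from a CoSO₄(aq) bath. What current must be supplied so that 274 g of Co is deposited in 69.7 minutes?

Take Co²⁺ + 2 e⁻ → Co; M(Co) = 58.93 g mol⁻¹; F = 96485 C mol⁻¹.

n(Co) = 274 / 58.93 = 4.650 mol.
n(e⁻) = 2 × 4.650 = 9.299 mol.
Q = n(e⁻)·F = 9.299 × 96485 = 897200 C.
I = Q/t = 897200 / 4182.0 s = 215 A.

215 A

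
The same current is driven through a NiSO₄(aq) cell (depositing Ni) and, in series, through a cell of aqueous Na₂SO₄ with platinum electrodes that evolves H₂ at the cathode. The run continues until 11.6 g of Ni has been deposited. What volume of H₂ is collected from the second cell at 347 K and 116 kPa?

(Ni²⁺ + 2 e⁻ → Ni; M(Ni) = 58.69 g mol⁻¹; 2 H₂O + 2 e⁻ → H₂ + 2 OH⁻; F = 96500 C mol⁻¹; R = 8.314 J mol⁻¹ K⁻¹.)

4.92 L

n(Ni) = 11.6 / 58.69 = 0.1976 mol, so n(e⁻) = 2 × 0.1976 = 0.3953 mol.
The cells are in series, so the same 0.3953 mol of electrons passes through the second cell.
2 H₂O + 2 e⁻ → H₂ + 2 OH⁻ — 2 mol e⁻ per mol H₂, so n(H₂) = 0.3953/2 = 0.1976 mol.
V = nRT/P = (0.1976 × 8.314 × 347) / (116 × 10³) = 0.00492 m³ = 4.92 L.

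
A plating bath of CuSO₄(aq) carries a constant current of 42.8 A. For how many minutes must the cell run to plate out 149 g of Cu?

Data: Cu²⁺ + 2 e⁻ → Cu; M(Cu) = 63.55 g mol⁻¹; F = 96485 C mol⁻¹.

n(Cu) = m/M = 149 / 63.55 = 2.345 mol.
Each Cu atom requires 2 electrons, so n(e⁻) = 2 × 2.345 = 4.689 mol.
Q = n(e⁻)·F = 4.689 × 96485 = 452400 C.
t = Q/I = 452400 / 42.80 A = 10570 s = 176 min.

176 min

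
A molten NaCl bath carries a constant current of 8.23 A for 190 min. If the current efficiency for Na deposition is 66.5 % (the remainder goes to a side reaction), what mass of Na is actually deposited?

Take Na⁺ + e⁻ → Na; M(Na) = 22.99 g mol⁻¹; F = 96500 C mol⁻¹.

14.9 g

Q = I·t = 8.230 × 11400 = 93820 C.
n(e⁻) = 93820/96500 = 0.9722 mol; theoretically n(Na) = 0.9722/1 = 0.9722 mol, m_theo = 22.35 g.
At 66.5 % efficiency, m_actual = 0.665 × 22.35 = 14.9 g.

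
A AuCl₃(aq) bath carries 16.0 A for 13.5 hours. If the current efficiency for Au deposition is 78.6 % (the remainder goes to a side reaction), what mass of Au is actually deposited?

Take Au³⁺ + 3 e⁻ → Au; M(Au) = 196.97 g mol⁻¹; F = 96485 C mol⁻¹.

Q = I·t = 16.00 × 48600 = 777600 C.
n(e⁻) = 777600/96485 = 8.059 mol; theoretically n(Au) = 8.059/3 = 2.686 mol, m_theo = 529.1 g.
At 78.6 % efficiency, m_actual = 0.786 × 529.1 = 416 g.

416 g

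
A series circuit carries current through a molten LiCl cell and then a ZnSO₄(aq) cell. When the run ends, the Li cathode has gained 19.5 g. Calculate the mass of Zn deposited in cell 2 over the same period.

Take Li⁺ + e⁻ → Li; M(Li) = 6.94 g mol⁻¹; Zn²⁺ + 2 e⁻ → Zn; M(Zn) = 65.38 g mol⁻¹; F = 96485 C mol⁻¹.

91.9 g

n(Li) = 19.5 / 6.94 = 2.810 mol.
Since Li⁺ + e⁻ → Li, n(e⁻) passed = 1 × 2.810 = 2.810 mol.
Cells in series carry the same charge, so the same 2.810 mol of electrons passes through cell 2.
Zn²⁺ + 2 e⁻ → Zn, so n(Zn) = 2.810 / 2 = 1.405 mol.
m(Zn) = 1.405 × 65.38 = 91.9 g.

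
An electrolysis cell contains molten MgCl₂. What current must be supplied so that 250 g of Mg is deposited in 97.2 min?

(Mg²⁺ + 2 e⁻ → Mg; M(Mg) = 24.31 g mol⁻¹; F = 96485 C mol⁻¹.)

n(Mg) = 250 / 24.31 = 10.28 mol.
n(e⁻) = 2 × 10.28 = 20.57 mol.
Q = n(e⁻)·F = 20.57 × 96485 = 1984000 C.
I = Q/t = 1984000 / 5832.0 s = 340 A.

340 A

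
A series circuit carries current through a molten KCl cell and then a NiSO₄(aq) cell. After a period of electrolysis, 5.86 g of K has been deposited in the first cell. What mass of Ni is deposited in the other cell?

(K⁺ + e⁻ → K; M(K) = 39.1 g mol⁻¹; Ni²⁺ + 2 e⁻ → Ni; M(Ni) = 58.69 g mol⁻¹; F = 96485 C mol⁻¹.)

4.40 g

n(K) = 5.86 / 39.1 = 0.1499 mol.
Since K⁺ + e⁻ → K, n(e⁻) passed = 1 × 0.1499 = 0.1499 mol.
Cells in series carry the same charge, so the same 0.1499 mol of electrons passes through cell 2.
Ni²⁺ + 2 e⁻ → Ni, so n(Ni) = 0.1499 / 2 = 0.07494 mol.
m(Ni) = 0.07494 × 58.69 = 4.40 g.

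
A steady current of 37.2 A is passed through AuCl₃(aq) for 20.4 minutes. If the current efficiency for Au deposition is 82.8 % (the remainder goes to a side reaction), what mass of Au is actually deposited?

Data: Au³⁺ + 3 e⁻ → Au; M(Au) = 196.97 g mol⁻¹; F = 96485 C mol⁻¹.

25.7 g

Q = I·t = 37.20 × 1224.0 = 45530 C.
n(e⁻) = 45530/96485 = 0.4719 mol; theoretically n(Au) = 0.4719/3 = 0.1573 mol, m_theo = 30.98 g.
At 82.8 % efficiency, m_actual = 0.828 × 30.98 = 25.7 g.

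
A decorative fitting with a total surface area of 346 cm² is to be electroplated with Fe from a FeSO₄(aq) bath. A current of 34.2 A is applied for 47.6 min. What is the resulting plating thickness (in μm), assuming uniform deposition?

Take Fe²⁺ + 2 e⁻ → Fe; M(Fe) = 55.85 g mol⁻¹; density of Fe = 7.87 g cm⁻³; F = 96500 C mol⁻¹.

104 μm

Q = I·t = 34.20 × 2856.0 = 97680 C; n(e⁻) = 1.012 mol.
n(Fe) = n(e⁻)/2 = 0.5061 mol, so m = 0.5061 × 55.85 = 28.27 g.
Volume = m/ρ = 28.27 / 7.87 = 3.591 cm³.
Thickness = V/A = 3.591 / 346 = 0.0104 cm = 104 μm.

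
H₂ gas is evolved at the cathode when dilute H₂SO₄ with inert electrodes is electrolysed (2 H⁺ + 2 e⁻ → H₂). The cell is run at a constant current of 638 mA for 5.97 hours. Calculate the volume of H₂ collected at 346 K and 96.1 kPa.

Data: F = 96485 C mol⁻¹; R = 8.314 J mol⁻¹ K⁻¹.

Q = I·t = 0.6380 A × 21492 s = 13710 C.
n(e⁻) = Q/F = 13710 / 96485 = 0.1421 mol.
2 electrons are transferred per H₂ molecule, so n(H₂) = 0.1421 / 2 = 0.07106 mol.
V = nRT/P = (0.07106 × 8.314 × 346) / (96.1 × 10³ Pa) = 0.00213 m³ = 2.13 L.

2.13 L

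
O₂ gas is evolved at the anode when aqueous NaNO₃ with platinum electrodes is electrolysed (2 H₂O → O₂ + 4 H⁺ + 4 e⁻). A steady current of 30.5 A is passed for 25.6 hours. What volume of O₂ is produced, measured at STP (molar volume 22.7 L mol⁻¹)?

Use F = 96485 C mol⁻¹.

165 L

Q = I·t = 30.50 A × 92160 s = 2811000 C.
n(e⁻) = Q/F = 2811000 / 96485 = 29.13 mol.
4 electrons are transferred per O₂ molecule, so n(O₂) = 29.13 / 4 = 7.283 mol.
V = n × V_m = 7.283 × 22.7 = 165 L.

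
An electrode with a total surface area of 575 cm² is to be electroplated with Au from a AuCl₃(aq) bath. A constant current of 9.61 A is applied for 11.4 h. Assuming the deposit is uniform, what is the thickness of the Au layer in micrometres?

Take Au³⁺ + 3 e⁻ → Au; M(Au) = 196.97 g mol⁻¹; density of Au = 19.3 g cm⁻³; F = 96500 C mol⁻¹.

Q = I·t = 9.610 × 41040 = 394400 C; n(e⁻) = 4.087 mol.
n(Au) = n(e⁻)/3 = 1.362 mol, so m = 1.362 × 196.97 = 268.3 g.
Volume = m/ρ = 268.3 / 19.3 = 13.90 cm³.
Thickness = V/A = 13.90 / 575 = 0.0242 cm = 242 μm.

242 μm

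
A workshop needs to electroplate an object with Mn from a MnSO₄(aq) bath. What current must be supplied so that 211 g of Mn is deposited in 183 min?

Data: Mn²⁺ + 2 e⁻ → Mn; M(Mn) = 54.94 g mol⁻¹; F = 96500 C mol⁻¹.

67.5 A

n(Mn) = 211 / 54.94 = 3.841 mol.
n(e⁻) = 2 × 3.841 = 7.681 mol.
Q = n(e⁻)·F = 7.681 × 96500 = 741200 C.
I = Q/t = 741200 / 10980 s = 67.5 A.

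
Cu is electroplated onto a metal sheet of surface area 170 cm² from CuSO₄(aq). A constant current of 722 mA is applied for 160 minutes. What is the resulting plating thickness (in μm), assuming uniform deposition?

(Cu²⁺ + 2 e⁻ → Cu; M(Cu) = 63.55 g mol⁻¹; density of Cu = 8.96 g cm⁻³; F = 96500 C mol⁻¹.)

Q = I·t = 0.7220 × 9600.0 = 6931 C; n(e⁻) = 0.07183 mol.
n(Cu) = n(e⁻)/2 = 0.03591 mol, so m = 0.03591 × 63.55 = 2.282 g.
Volume = m/ρ = 2.282 / 8.96 = 0.2547 cm³.
Thickness = V/A = 0.2547 / 170 = 0.00150 cm = 15.0 μm.

15.0 μm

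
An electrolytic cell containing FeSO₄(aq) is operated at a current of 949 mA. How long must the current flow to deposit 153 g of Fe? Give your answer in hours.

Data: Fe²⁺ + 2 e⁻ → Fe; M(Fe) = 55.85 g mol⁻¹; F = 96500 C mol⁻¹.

n(Fe) = m/M = 153 / 55.85 = 2.739 mol.
Each Fe atom requires 2 electrons, so n(e⁻) = 2 × 2.739 = 5.479 mol.
Q = n(e⁻)·F = 5.479 × 96500 = 528700 C.
t = Q/I = 528700 / 0.9490 A = 557100 s = 155 h.

155 h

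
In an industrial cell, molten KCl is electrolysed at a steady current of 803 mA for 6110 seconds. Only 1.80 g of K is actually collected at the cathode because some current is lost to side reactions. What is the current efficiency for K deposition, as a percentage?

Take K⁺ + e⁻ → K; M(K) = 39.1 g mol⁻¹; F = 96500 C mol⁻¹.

Q = I·t = 0.8030 × 6110.0 = 4906 C; n(e⁻) = 4906/96500 = 0.05084 mol.
Theoretical n(K) = n(e⁻)/1 = 0.05084 mol, i.e. m_theo = 0.05084 × 39.1 = 1.988 g.
Efficiency = m_actual / m_theo = 1.80 / 1.988 = 90.5 %.

90.5 %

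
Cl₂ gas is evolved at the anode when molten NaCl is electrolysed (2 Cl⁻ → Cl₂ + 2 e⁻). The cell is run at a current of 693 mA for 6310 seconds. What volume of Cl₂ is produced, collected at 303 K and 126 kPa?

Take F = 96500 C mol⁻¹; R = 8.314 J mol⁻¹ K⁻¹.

Q = I·t = 0.6930 A × 6310.0 s = 4373 C.
n(e⁻) = Q/F = 4373 / 96500 = 0.04531 mol.
2 electrons are transferred per Cl₂ molecule, so n(Cl₂) = 0.04531 / 2 = 0.02266 mol.
V = nRT/P = (0.02266 × 8.314 × 303) / (126 × 10³ Pa) = 4.53 × 10⁻⁴ m³ = 0.453 L.

0.453 L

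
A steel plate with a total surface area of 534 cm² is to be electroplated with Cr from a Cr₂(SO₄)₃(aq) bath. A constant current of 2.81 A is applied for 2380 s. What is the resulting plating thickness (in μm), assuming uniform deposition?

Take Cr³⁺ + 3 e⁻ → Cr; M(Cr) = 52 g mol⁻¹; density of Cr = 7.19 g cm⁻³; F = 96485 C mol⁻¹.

3.13 μm

Q = I·t = 2.810 × 2380.0 = 6688 C; n(e⁻) = 0.06931 mol.
n(Cr) = n(e⁻)/3 = 0.02310 mol, so m = 0.02310 × 52 = 1.201 g.
Volume = m/ρ = 1.201 / 7.19 = 0.1671 cm³.
Thickness = V/A = 0.1671 / 534 = 3.13 × 10⁻⁴ cm = 3.13 μm.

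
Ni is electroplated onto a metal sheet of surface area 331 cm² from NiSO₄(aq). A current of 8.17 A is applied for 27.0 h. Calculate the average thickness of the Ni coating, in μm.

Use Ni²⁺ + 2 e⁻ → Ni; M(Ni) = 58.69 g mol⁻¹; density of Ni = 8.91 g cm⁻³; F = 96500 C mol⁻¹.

819 μm

Q = I·t = 8.170 × 97200 = 794100 C; n(e⁻) = 8.229 mol.
n(Ni) = n(e⁻)/2 = 4.115 mol, so m = 4.115 × 58.69 = 241.5 g.
Volume = m/ρ = 241.5 / 8.91 = 27.10 cm³.
Thickness = V/A = 27.10 / 331 = 0.0819 cm = 819 μm.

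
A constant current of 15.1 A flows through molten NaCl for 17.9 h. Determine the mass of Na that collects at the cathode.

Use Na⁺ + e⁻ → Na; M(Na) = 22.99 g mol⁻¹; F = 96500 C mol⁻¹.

Q = I·t = 15.10 A × 64440 s = 973000 C.
n(e⁻) = Q/F = 973000 / 96500 = 10.08 mol.
Na⁺ + e⁻ → Na, so n(Na) = n(e⁻)/1 = 10.08 mol.
m = n·M = 10.08 × 22.99 = 232 g.

232 g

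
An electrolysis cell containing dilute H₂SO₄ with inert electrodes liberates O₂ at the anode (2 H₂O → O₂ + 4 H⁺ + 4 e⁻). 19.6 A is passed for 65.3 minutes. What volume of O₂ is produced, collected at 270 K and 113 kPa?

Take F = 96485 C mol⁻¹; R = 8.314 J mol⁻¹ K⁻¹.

3.95 L

Q = I·t = 19.60 A × 3918.0 s = 76790 C.
n(e⁻) = Q/F = 76790 / 96485 = 0.7959 mol.
4 electrons are transferred per O₂ molecule, so n(O₂) = 0.7959 / 4 = 0.1990 mol.
V = nRT/P = (0.1990 × 8.314 × 270) / (113 × 10³ Pa) = 0.00395 m³ = 3.95 L.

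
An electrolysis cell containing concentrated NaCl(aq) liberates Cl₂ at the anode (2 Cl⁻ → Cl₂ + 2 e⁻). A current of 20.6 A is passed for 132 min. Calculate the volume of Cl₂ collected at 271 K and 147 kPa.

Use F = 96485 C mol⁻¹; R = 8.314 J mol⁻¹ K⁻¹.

Q = I·t = 20.60 A × 7920.0 s = 163200 C.
n(e⁻) = Q/F = 163200 / 96485 = 1.691 mol.
2 electrons are transferred per Cl₂ molecule, so n(Cl₂) = 1.691 / 2 = 0.8455 mol.
V = nRT/P = (0.8455 × 8.314 × 271) / (147 × 10³ Pa) = 0.0130 m³ = 13.0 L.

13.0 L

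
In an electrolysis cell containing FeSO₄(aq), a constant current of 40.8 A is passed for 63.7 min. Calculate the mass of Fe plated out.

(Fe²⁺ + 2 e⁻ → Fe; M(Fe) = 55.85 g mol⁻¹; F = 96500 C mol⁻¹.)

Q = I·t = 40.80 A × 3822.0 s = 155900 C.
n(e⁻) = Q/F = 155900 / 96500 = 1.616 mol.
Fe²⁺ + 2 e⁻ → Fe, so n(Fe) = n(e⁻)/2 = 0.8080 mol.
m = n·M = 0.8080 × 55.85 = 45.1 g.

45.1 g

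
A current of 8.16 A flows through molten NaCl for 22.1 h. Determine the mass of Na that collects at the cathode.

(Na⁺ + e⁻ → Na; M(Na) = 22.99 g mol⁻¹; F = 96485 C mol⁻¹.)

155 g

Q = I·t = 8.160 A × 79560 s = 649200 C.
n(e⁻) = Q/F = 649200 / 96485 = 6.729 mol.
Na⁺ + e⁻ → Na, so n(Na) = n(e⁻)/1 = 6.729 mol.
m = n·M = 6.729 × 22.99 = 155 g.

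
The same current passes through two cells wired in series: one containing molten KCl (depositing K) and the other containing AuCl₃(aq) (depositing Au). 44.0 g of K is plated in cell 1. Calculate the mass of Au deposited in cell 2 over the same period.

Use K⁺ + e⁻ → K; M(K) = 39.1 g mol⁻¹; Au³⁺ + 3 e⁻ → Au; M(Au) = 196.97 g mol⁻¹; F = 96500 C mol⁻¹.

n(K) = 44.0 / 39.1 = 1.125 mol.
Since K⁺ + e⁻ → K, n(e⁻) passed = 1 × 1.125 = 1.125 mol.
Cells in series carry the same charge, so the same 1.125 mol of electrons passes through cell 2.
Au³⁺ + 3 e⁻ → Au, so n(Au) = 1.125 / 3 = 0.3751 mol.
m(Au) = 0.3751 × 196.97 = 73.9 g.

73.9 g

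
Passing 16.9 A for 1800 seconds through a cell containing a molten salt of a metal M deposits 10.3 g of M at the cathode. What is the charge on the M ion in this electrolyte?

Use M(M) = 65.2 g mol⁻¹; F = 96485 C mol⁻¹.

Q = I·t = 16.90 A × 1800.0 s = 30420 C, so n(e⁻) = 30420/96485 = 0.3153 mol.
n(M) deposited = 10.3 / 65.2 = 0.1580 mol.
Electrons per atom = n(e⁻)/n(M) = 0.3153 / 0.1580 = 2.00 ≈ 2, so the ion is M²⁺.

+2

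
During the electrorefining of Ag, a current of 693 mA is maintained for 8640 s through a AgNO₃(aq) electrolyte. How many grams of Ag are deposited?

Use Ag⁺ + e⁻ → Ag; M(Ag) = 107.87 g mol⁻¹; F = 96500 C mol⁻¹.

Q = I·t = 0.6930 A × 8640.0 s = 5988 C.
n(e⁻) = Q/F = 5988 / 96500 = 0.06205 mol.
Ag⁺ + e⁻ → Ag, so n(Ag) = n(e⁻)/1 = 0.06205 mol.
m = n·M = 0.06205 × 107.87 = 6.69 g.

6.69 g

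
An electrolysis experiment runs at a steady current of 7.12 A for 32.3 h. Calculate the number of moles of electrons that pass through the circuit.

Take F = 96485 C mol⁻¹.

8.58 mol

Q = I·t = 7.120 A × 116280 s = 827900 C.
n(e⁻) = Q/F = 827900 / 96485 = 8.58 mol.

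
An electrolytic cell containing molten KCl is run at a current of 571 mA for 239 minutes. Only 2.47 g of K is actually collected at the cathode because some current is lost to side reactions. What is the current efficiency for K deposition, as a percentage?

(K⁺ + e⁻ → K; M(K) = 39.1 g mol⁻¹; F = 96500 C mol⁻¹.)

Q = I·t = 0.5710 × 14340 = 8188 C; n(e⁻) = 8188/96500 = 0.08485 mol.
Theoretical n(K) = n(e⁻)/1 = 0.08485 mol, i.e. m_theo = 0.08485 × 39.1 = 3.318 g.
Efficiency = m_actual / m_theo = 2.47 / 3.318 = 74.4 %.

74.4 %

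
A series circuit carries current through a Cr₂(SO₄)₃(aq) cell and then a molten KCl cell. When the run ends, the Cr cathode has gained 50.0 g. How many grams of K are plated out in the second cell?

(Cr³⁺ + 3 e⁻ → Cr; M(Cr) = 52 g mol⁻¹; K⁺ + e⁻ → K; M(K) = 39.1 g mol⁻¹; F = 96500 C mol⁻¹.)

n(Cr) = 50.0 / 52 = 0.9615 mol.
Since Cr³⁺ + 3 e⁻ → Cr, n(e⁻) passed = 3 × 0.9615 = 2.885 mol.
Cells in series carry the same charge, so the same 2.885 mol of electrons passes through cell 2.
K⁺ + e⁻ → K, so n(K) = 2.885 / 1 = 2.885 mol.
m(K) = 2.885 × 39.1 = 113 g.

113 g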